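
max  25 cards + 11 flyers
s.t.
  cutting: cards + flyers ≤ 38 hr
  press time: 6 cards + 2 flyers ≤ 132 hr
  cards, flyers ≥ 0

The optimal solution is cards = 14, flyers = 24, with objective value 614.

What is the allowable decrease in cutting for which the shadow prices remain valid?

16

Binding constraints: cutting, press time. The basis is B = [[1,1],[6,2]] with det -4.
Per unit decrease in cutting, x* moves by d = (0.5, -1.5).
The basis stays optimal until flyers reaches 0; allowable decrease = 16 hr.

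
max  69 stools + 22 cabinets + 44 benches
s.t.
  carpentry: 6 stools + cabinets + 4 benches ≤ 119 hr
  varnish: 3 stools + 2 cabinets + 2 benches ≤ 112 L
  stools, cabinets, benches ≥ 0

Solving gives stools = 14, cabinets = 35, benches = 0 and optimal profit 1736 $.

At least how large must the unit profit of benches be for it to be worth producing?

46

Check each constraint at x*: carpentry 119/119 (tight); varnish 112/112 (tight).
From A_Bᵀ y = c: 6·y_carpentry + 3·y_varnish = 69; 1·y_carpentry + 2·y_varnish = 22.
This yields shadow prices y_carpentry = 8, y_varnish = 7.
benches enters the basis when its profit ≥ yᵀa₃ = 8·4 + 7·2 = 46.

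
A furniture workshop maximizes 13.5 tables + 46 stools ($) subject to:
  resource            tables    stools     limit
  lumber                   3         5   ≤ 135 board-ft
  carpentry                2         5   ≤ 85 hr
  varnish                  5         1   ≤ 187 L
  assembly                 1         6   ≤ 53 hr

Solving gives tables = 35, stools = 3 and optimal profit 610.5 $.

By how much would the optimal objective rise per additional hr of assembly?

At the optimum: lumber uses 120 of 135 (slack = 15); carpentry uses 85 of 85 (binding); varnish uses 178 of 187 (slack = 9); assembly uses 53 of 53 (binding).
By complementary slackness, y = 0 for the non-binding constraints.
From A_Bᵀ y = c: 2·y_carpentry + 1·y_assembly = 13.5; 5·y_carpentry + 6·y_assembly = 46.
Solving: y_carpentry = 5, y_assembly = 3.5.
Shadow price of assembly = 3.5.

3.5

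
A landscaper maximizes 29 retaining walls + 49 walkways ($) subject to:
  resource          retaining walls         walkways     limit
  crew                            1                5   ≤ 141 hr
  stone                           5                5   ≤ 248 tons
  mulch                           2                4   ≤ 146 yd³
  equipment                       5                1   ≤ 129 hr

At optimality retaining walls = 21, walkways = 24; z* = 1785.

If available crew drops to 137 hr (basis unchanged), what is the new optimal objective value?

1749

Check each constraint at x*: crew 141/141 (tight); stone 225/248 (slack 23); mulch 138/146 (slack 8); equipment 129/129 (tight).
Slack constraints have shadow price 0 (complementary slackness).
The binding rows give the dual system: 1·y_crew + 5·y_equipment = 29 and 5·y_crew + 1·y_equipment = 49.
This yields shadow prices y_crew = 9, y_equipment = 4.
Δz = y_crew·Δb = 9 × (-4) = -36, so new z* = 1785 − 36 = 1749.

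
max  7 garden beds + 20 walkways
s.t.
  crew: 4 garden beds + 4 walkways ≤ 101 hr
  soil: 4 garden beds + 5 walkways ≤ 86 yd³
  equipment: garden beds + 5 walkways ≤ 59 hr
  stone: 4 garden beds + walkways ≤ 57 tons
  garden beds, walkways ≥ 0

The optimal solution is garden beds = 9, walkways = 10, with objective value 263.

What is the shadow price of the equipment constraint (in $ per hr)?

Binding: soil and equipment. Non-binding: crew (25 unused), stone (11 unused).
Since crew, stone are not tight, their duals are 0.
Dual feasibility on the basic columns requires 4·y_soil + 1·y_equipment = 7, 5·y_soil + 5·y_equipment = 20.
→ y_soil = 1 and y_equipment = 3.
Shadow price of equipment = 3.

3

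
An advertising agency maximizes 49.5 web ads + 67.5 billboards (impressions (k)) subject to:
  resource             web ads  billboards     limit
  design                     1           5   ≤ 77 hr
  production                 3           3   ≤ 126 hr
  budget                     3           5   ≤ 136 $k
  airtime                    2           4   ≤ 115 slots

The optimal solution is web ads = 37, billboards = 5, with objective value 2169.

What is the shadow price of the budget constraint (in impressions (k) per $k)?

Check each constraint at x*: design 62/77 (slack 15); production 126/126 (tight); budget 136/136 (tight); airtime 94/115 (slack 21).
Slack constraints have shadow price 0 (complementary slackness).
Dual feasibility on the basic columns requires 3·y_production + 3·y_budget = 49.5, 3·y_production + 5·y_budget = 67.5.
This yields shadow prices y_production = 7.5, y_budget = 9.
Shadow price of budget = 9.

9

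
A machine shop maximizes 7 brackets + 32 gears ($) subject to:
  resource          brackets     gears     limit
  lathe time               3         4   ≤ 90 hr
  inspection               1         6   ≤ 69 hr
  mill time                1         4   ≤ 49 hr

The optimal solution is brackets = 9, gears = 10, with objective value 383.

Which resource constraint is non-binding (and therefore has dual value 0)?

lathe time

lathe time: 67/90 (slack 23)
inspection: 69/69 (binding)
mill time: 49/49 (binding)
By complementary slackness, a constraint with positive slack has shadow price 0 → lathe time.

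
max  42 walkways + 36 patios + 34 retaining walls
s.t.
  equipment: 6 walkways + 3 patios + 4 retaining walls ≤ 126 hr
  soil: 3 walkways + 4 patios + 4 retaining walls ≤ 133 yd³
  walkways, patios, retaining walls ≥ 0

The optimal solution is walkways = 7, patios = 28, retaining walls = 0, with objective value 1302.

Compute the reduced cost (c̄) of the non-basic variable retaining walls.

-6

Both equipment and soil are binding at x*.
Dual feasibility on the basic columns requires 6·y_equipment + 3·y_soil = 42, 3·y_equipment + 4·y_soil = 36.
→ y_equipment = 4 and y_soil = 6.
Reduced cost of retaining walls: c₃ − yᵀa₃ = 34 − (4·4 + 6·4) = 34 − 40 = -6.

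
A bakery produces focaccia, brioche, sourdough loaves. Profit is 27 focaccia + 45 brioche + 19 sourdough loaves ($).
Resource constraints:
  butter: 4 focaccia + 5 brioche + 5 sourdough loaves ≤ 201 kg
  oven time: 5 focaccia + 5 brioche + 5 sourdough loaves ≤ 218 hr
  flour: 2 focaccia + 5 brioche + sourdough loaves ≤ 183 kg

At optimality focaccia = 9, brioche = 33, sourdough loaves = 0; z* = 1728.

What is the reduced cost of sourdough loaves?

-8

Binding: butter and flour. Non-binding: oven time (8 unused).
Since oven time is not tight, its dual is 0.
From A_Bᵀ y = c: 4·y_butter + 2·y_flour = 27; 5·y_butter + 5·y_flour = 45.
→ y_butter = 4.5 and y_flour = 4.5.
Reduced cost of sourdough loaves: c₃ − yᵀa₃ = 19 − (4.5·5 + 4.5·1) = 19 − 27 = -8.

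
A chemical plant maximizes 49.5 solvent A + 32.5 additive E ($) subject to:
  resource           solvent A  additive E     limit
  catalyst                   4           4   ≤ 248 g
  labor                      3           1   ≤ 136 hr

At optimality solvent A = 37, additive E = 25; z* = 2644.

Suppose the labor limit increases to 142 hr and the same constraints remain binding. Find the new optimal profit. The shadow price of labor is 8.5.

Δb = 6, so new z* = 2644 + (8.5)·(6) = 2644 + 51 = 2695.

2695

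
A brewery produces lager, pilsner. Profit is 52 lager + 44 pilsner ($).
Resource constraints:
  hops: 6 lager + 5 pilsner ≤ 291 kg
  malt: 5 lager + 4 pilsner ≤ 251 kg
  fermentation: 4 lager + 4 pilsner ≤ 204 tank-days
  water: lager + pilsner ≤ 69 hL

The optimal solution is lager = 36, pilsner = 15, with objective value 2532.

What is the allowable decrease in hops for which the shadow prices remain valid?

Binding constraints: hops, fermentation. The basis is B = [[6,5],[4,4]] with det 4.
Per unit decrease in hops, x* moves by d = (-1, 1).
The basis stays optimal until lager reaches 0; allowable decrease = 36 kg.

36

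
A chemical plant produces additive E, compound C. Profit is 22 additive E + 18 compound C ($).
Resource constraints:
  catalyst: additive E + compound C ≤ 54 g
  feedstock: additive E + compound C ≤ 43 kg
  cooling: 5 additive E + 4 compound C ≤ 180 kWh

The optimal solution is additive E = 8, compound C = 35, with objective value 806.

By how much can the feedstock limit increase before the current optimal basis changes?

2

Binding constraints: feedstock, cooling. The basis is B = [[1,1],[5,4]] with det -1.
Per unit increase in feedstock, x* moves by d = (-4, 5).
The basis stays optimal until additive E reaches 0; allowable increase = 2 kg.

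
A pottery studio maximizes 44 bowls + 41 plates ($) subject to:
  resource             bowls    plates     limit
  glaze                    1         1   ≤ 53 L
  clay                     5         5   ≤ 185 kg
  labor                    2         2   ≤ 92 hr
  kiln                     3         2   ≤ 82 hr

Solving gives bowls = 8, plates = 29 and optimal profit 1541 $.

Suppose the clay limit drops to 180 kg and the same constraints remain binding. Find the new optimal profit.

Binding: clay and kiln. Non-binding: glaze (16 unused), labor (18 unused).
Slack constraints have shadow price 0 (complementary slackness).
Dual feasibility on the basic columns requires 5·y_clay + 3·y_kiln = 44, 5·y_clay + 2·y_kiln = 41.
This yields shadow prices y_clay = 7, y_kiln = 3.
Δz = y_clay·Δb = 7 × (-5) = -35, so new z* = 1541 − 35 = 1506.

1506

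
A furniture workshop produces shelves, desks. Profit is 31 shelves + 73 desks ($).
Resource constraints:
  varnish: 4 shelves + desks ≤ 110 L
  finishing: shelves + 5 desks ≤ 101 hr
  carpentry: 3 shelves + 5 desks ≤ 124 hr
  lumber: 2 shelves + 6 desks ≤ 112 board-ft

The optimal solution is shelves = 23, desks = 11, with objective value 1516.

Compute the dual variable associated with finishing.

0

At the optimum: varnish uses 103 of 110 (slack = 7); finishing uses 78 of 101 (slack = 23); carpentry uses 124 of 124 (binding); lumber uses 112 of 112 (binding).
By complementary slackness, y = 0 for the non-binding constraints.
From A_Bᵀ y = c: 3·y_carpentry + 2·y_lumber = 31; 5·y_carpentry + 6·y_lumber = 73.
→ y_carpentry = 5 and y_lumber = 8.
Shadow price of finishing = 0.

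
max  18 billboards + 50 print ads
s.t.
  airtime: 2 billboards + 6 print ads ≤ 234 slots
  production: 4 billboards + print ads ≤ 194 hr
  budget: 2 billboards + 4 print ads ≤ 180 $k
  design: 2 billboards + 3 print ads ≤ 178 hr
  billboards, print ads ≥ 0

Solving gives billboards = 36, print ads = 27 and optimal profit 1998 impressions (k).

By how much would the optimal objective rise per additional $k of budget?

2

Binding: airtime and budget. Non-binding: production (23 unused), design (25 unused).
Slack constraints have shadow price 0 (complementary slackness).
Dual feasibility on the basic columns requires 2·y_airtime + 2·y_budget = 18, 6·y_airtime + 4·y_budget = 50.
Solving: y_airtime = 7, y_budget = 2.
Shadow price of budget = 2.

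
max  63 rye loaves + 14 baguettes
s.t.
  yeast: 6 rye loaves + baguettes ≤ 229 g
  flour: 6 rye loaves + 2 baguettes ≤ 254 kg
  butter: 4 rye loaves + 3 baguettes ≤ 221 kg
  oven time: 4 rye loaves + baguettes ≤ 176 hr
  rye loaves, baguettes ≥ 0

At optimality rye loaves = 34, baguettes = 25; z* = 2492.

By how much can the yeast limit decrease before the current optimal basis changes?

Binding constraints: yeast, flour. The basis is B = [[6,1],[6,2]] with det 6.
Per unit decrease in yeast, x* moves by d = (-0.3333, 1).
The basis stays optimal until butter becomes binding; allowable decrease = 6 g.

6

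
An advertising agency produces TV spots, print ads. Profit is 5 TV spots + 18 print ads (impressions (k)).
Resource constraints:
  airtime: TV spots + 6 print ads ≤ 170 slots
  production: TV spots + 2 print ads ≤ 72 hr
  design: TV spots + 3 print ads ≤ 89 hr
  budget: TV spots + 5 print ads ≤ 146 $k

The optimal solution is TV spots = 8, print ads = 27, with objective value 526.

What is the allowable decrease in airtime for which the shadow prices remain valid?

30

Binding constraints: airtime, design. The basis is B = [[1,6],[1,3]] with det -3.
Per unit decrease in airtime, x* moves by d = (1, -0.3333).
The basis stays optimal until production becomes binding; allowable decrease = 30 slots.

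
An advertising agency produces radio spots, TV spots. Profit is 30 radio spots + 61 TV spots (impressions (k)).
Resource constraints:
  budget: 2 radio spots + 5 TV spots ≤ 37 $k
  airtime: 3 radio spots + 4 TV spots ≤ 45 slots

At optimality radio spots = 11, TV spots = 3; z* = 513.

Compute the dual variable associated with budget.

9

Both budget and airtime are binding at x*.
The binding rows give the dual system: 2·y_budget + 3·y_airtime = 30 and 5·y_budget + 4·y_airtime = 61.
→ y_budget = 9 and y_airtime = 4.
Shadow price of budget = 9.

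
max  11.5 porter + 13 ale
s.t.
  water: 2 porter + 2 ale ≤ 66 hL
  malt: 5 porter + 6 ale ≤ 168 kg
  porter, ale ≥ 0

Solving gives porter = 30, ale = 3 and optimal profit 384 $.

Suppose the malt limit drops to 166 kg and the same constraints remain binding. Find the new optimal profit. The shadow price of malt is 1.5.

Δb = -2, so new z* = 384 + (1.5)·(-2) = 384 − 3 = 381.

381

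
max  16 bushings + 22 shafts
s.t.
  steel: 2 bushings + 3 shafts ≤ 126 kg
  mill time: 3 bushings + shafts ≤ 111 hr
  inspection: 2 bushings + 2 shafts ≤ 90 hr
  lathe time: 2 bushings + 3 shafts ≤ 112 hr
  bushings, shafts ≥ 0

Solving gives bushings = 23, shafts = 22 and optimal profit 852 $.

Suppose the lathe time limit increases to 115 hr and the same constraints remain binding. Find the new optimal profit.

At the optimum: steel uses 112 of 126 (slack = 14); mill time uses 91 of 111 (slack = 20); inspection uses 90 of 90 (binding); lathe time uses 112 of 112 (binding).
Slack constraints have shadow price 0 (complementary slackness).
Dual feasibility on the basic columns requires 2·y_inspection + 2·y_lathe time = 16, 2·y_inspection + 3·y_lathe time = 22.
→ y_inspection = 2 and y_lathe time = 6.
Δz = y_lathe time·Δb = 6 × (3) = 18, so new z* = 852 + 18 = 870.

870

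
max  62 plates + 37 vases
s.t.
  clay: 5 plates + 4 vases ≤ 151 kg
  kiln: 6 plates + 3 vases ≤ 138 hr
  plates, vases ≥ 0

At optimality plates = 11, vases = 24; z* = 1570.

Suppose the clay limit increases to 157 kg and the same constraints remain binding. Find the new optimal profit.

1594

Check each constraint at x*: clay 151/151 (tight); kiln 138/138 (tight).
The binding rows give the dual system: 5·y_clay + 6·y_kiln = 62 and 4·y_clay + 3·y_kiln = 37.
This yields shadow prices y_clay = 4, y_kiln = 7.
Δz = y_clay·Δb = 4 × (6) = 24, so new z* = 1570 + 24 = 1594.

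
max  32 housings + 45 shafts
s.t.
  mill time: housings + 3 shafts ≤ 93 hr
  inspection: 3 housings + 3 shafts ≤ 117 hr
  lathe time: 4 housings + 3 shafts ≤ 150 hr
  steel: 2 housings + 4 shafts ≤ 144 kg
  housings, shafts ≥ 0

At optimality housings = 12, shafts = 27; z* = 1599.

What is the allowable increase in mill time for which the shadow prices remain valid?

Binding constraints: mill time, inspection. The basis is B = [[1,3],[3,3]] with det -6.
Per unit increase in mill time, x* moves by d = (-0.5, 0.5).
The basis stays optimal until steel becomes binding; allowable increase = 12 hr.

12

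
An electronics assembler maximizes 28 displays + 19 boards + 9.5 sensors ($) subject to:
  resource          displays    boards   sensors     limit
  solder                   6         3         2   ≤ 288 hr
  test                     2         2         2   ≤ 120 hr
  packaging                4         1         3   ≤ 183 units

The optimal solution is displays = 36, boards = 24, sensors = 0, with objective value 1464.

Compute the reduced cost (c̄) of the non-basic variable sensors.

-6.5

Check each constraint at x*: solder 288/288 (tight); test 120/120 (tight); packaging 168/183 (slack 15).
By complementary slackness, y = 0 for the non-binding constraint.
From A_Bᵀ y = c: 6·y_solder + 2·y_test = 28; 3·y_solder + 2·y_test = 19.
This yields shadow prices y_solder = 3, y_test = 5.
Reduced cost of sensors: c₃ − yᵀa₃ = 9.5 − (3·2 + 5·2) = 9.5 − 16 = -6.5.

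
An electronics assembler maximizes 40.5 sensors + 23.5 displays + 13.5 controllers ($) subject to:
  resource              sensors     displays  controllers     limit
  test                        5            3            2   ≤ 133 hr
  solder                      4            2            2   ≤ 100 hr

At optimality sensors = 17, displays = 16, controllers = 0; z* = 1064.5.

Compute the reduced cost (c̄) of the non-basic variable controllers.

Both test and solder are binding at x*.
Dual feasibility on the basic columns requires 5·y_test + 4·y_solder = 40.5, 3·y_test + 2·y_solder = 23.5.
This yields shadow prices y_test = 6.5, y_solder = 2.
Reduced cost of controllers: c₃ − yᵀa₃ = 13.5 − (6.5·2 + 2·2) = 13.5 − 17 = -3.5.

-3.5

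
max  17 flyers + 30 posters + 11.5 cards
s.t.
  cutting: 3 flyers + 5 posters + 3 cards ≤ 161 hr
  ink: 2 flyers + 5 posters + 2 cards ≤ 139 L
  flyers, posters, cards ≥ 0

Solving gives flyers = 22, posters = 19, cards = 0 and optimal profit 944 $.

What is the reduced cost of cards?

Both cutting and ink are binding at x*.
The binding rows give the dual system: 3·y_cutting + 2·y_ink = 17 and 5·y_cutting + 5·y_ink = 30.
Solving: y_cutting = 5, y_ink = 1.
Reduced cost of cards: c₃ − yᵀa₃ = 11.5 − (5·3 + 1·2) = 11.5 − 17 = -5.5.

-5.5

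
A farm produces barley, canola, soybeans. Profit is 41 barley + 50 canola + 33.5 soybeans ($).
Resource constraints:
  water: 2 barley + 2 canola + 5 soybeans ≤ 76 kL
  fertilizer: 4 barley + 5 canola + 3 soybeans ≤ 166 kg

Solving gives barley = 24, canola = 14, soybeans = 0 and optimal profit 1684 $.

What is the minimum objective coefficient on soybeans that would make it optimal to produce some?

At the optimum: water uses 76 of 76 (binding); fertilizer uses 166 of 166 (binding).
Dual feasibility on the basic columns requires 2·y_water + 4·y_fertilizer = 41, 2·y_water + 5·y_fertilizer = 50.
→ y_water = 2.5 and y_fertilizer = 9.
soybeans enters the basis when its profit ≥ yᵀa₃ = 2.5·5 + 9·3 = 39.5.

39.5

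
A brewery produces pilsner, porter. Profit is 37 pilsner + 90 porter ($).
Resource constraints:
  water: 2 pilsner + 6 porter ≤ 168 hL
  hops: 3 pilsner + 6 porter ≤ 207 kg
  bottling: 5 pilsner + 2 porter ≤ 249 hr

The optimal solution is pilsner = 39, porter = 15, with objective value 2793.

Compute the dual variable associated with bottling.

Check each constraint at x*: water 168/168 (tight); hops 207/207 (tight); bottling 225/249 (slack 24).
Slack constraints have shadow price 0 (complementary slackness).
From A_Bᵀ y = c: 2·y_water + 3·y_hops = 37; 6·y_water + 6·y_hops = 90.
Solving: y_water = 8, y_hops = 7.
Shadow price of bottling = 0.

0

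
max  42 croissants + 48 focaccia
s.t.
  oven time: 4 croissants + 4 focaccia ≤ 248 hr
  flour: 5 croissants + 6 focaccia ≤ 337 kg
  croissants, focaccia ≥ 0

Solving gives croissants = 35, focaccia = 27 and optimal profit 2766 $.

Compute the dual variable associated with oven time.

Check each constraint at x*: oven time 248/248 (tight); flour 337/337 (tight).
The binding rows give the dual system: 4·y_oven time + 5·y_flour = 42 and 4·y_oven time + 6·y_flour = 48.
Solving: y_oven time = 3, y_flour = 6.
Shadow price of oven time = 3.

3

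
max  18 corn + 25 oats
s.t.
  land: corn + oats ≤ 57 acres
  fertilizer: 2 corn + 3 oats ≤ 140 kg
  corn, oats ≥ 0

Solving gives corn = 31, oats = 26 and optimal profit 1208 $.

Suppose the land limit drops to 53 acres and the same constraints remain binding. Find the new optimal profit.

1192

Both land and fertilizer are binding at x*.
Dual feasibility on the basic columns requires 1·y_land + 2·y_fertilizer = 18, 1·y_land + 3·y_fertilizer = 25.
Solving: y_land = 4, y_fertilizer = 7.
Δz = y_land·Δb = 4 × (-4) = -16, so new z* = 1208 − 16 = 1192.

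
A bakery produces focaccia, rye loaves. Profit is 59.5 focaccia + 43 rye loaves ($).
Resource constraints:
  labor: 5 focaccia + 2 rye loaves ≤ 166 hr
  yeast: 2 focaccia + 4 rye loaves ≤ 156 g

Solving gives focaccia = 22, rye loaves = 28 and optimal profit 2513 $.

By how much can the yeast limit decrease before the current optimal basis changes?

89.6

Binding constraints: labor, yeast. The basis is B = [[5,2],[2,4]] with det 16.
Per unit decrease in yeast, x* moves by d = (0.125, -0.3125).
The basis stays optimal until rye loaves reaches 0; allowable decrease = 89.6 g.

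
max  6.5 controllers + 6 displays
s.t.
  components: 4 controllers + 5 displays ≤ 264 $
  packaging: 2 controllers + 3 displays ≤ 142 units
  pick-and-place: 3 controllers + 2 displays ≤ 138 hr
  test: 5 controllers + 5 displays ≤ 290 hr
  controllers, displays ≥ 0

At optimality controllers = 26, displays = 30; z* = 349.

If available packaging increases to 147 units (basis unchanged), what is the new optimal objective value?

At the optimum: components uses 254 of 264 (slack = 10); packaging uses 142 of 142 (binding); pick-and-place uses 138 of 138 (binding); test uses 280 of 290 (slack = 10).
Since components, test are not tight, their duals are 0.
Dual feasibility on the basic columns requires 2·y_packaging + 3·y_pick-and-place = 6.5, 3·y_packaging + 2·y_pick-and-place = 6.
→ y_packaging = 1 and y_pick-and-place = 1.5.
Δz = y_packaging·Δb = 1 × (5) = 5, so new z* = 349 + 5 = 354.

354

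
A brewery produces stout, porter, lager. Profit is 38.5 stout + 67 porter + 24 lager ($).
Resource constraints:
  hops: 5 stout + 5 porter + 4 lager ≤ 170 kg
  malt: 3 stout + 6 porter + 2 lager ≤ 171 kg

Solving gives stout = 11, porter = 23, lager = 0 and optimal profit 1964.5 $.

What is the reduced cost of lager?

-3

Check each constraint at x*: hops 170/170 (tight); malt 171/171 (tight).
Dual feasibility on the basic columns requires 5·y_hops + 3·y_malt = 38.5, 5·y_hops + 6·y_malt = 67.
Solving: y_hops = 2, y_malt = 9.5.
Reduced cost of lager: c₃ − yᵀa₃ = 24 − (2·4 + 9.5·2) = 24 − 27 = -3.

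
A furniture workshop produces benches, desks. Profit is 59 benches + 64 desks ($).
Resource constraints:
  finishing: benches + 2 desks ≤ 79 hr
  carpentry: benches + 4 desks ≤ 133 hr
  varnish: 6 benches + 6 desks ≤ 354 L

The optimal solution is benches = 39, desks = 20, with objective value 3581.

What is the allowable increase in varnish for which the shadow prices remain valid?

Binding constraints: finishing, varnish. The basis is B = [[1,2],[6,6]] with det -6.
Per unit increase in varnish, x* moves by d = (0.3333, -0.1667).
The basis stays optimal until desks reaches 0; allowable increase = 120 L.

120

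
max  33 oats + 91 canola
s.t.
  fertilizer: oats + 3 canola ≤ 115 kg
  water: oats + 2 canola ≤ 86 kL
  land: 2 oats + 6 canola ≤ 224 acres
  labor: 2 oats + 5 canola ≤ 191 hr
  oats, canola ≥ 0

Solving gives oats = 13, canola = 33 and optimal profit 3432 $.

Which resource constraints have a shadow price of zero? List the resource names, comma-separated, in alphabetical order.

fertilizer, water

fertilizer: 112/115 (slack 3)
water: 79/86 (slack 7)
land: 224/224 (binding)
labor: 191/191 (binding)
By complementary slackness, a constraint with positive slack has shadow price 0 → fertilizer, water.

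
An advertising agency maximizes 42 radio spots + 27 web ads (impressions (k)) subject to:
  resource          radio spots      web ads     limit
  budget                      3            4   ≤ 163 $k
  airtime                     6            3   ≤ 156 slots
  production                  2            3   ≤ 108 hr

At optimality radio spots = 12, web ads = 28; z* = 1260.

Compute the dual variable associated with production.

Check each constraint at x*: budget 148/163 (slack 15); airtime 156/156 (tight); production 108/108 (tight).
Since budget is not tight, its dual is 0.
The binding rows give the dual system: 6·y_airtime + 2·y_production = 42 and 3·y_airtime + 3·y_production = 27.
Solving: y_airtime = 6, y_production = 3.
Shadow price of production = 3.

3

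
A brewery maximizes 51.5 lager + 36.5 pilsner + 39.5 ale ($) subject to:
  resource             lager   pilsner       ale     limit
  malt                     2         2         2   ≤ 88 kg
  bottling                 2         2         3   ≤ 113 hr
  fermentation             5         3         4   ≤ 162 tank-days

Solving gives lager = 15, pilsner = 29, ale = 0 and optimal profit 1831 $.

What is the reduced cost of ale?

Binding: malt and fermentation. Non-binding: bottling (25 unused).
Since bottling is not tight, its dual is 0.
Dual feasibility on the basic columns requires 2·y_malt + 5·y_fermentation = 51.5, 2·y_malt + 3·y_fermentation = 36.5.
→ y_malt = 7 and y_fermentation = 7.5.
Reduced cost of ale: c₃ − yᵀa₃ = 39.5 − (7·2 + 7.5·4) = 39.5 − 44 = -4.5.

-4.5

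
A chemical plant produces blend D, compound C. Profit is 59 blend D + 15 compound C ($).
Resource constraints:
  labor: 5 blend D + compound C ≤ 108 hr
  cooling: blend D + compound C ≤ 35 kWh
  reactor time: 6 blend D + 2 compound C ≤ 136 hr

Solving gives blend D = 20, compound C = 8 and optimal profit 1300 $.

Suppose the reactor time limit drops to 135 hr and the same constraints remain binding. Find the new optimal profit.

Binding: labor and reactor time. Non-binding: cooling (7 unused).
Slack constraints have shadow price 0 (complementary slackness).
From A_Bᵀ y = c: 5·y_labor + 6·y_reactor time = 59; 1·y_labor + 2·y_reactor time = 15.
→ y_labor = 7 and y_reactor time = 4.
Δz = y_reactor time·Δb = 4 × (-1) = -4, so new z* = 1300 − 4 = 1296.

1296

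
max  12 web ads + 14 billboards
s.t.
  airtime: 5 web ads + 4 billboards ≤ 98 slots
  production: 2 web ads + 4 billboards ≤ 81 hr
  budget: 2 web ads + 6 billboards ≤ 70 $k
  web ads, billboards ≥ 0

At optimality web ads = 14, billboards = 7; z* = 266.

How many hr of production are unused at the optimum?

25

production used = 2·14 + 4·7 = 56; slack = 81 − 56 = 25.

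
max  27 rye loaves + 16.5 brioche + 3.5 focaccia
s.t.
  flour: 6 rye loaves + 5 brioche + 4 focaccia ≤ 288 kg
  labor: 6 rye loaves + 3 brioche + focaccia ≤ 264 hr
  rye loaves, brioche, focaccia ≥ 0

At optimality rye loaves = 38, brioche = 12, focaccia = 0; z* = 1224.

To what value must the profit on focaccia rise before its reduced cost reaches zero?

9

At the optimum: flour uses 288 of 288 (binding); labor uses 264 of 264 (binding).
Dual feasibility on the basic columns requires 6·y_flour + 6·y_labor = 27, 5·y_flour + 3·y_labor = 16.5.
Solving: y_flour = 1.5, y_labor = 3.
focaccia enters the basis when its profit ≥ yᵀa₃ = 1.5·4 + 3·1 = 9.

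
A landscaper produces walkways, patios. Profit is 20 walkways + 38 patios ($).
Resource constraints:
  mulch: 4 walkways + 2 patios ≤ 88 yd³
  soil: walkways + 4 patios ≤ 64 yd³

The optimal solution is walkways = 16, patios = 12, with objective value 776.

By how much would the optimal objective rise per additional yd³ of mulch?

At the optimum: mulch uses 88 of 88 (binding); soil uses 64 of 64 (binding).
Dual feasibility on the basic columns requires 4·y_mulch + 1·y_soil = 20, 2·y_mulch + 4·y_soil = 38.
This yields shadow prices y_mulch = 3, y_soil = 8.
Shadow price of mulch = 3.

3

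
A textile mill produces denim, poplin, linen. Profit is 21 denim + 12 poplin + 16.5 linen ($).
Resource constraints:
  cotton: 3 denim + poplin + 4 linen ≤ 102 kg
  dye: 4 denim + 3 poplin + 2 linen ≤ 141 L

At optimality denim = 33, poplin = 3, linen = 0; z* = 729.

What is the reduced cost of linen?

-1.5

At the optimum: cotton uses 102 of 102 (binding); dye uses 141 of 141 (binding).
Dual feasibility on the basic columns requires 3·y_cotton + 4·y_dye = 21, 1·y_cotton + 3·y_dye = 12.
→ y_cotton = 3 and y_dye = 3.
Reduced cost of linen: c₃ − yᵀa₃ = 16.5 − (3·4 + 3·2) = 16.5 − 18 = -1.5.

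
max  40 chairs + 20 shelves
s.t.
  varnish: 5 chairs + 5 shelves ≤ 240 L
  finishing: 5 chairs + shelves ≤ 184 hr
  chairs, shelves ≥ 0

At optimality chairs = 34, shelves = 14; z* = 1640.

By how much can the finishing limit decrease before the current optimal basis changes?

Binding constraints: varnish, finishing. The basis is B = [[5,5],[5,1]] with det -20.
Per unit decrease in finishing, x* moves by d = (-0.25, 0.25).
The basis stays optimal until chairs reaches 0; allowable decrease = 136 hr.

136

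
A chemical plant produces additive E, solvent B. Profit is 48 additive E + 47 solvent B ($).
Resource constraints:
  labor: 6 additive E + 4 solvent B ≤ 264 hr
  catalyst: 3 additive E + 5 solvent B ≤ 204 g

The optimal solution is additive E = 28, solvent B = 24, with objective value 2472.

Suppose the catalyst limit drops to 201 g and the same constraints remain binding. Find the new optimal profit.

At the optimum: labor uses 264 of 264 (binding); catalyst uses 204 of 204 (binding).
From A_Bᵀ y = c: 6·y_labor + 3·y_catalyst = 48; 4·y_labor + 5·y_catalyst = 47.
This yields shadow prices y_labor = 5.5, y_catalyst = 5.
Δz = y_catalyst·Δb = 5 × (-3) = -15, so new z* = 2472 − 15 = 2457.

2457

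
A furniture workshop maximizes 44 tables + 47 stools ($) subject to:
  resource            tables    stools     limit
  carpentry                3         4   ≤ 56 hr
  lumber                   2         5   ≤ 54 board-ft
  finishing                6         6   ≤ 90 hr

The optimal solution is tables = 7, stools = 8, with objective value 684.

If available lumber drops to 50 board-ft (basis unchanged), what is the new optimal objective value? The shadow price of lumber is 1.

Δb = -4, so new z* = 684 + (1)·(-4) = 684 − 4 = 680.

680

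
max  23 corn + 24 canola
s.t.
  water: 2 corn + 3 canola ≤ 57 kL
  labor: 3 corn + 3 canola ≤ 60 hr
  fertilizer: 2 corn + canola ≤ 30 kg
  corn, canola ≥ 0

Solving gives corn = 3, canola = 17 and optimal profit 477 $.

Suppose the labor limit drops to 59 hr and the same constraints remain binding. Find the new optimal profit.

Binding: water and labor. Non-binding: fertilizer (7 unused).
Slack constraints have shadow price 0 (complementary slackness).
Dual feasibility on the basic columns requires 2·y_water + 3·y_labor = 23, 3·y_water + 3·y_labor = 24.
Solving: y_water = 1, y_labor = 7.
Δz = y_labor·Δb = 7 × (-1) = -7, so new z* = 477 − 7 = 470.

470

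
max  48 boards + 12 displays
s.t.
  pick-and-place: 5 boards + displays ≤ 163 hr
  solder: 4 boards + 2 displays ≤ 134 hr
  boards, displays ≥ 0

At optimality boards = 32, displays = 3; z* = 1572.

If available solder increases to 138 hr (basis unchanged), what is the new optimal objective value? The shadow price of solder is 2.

Δb = 4, so new z* = 1572 + (2)·(4) = 1572 + 8 = 1580.

1580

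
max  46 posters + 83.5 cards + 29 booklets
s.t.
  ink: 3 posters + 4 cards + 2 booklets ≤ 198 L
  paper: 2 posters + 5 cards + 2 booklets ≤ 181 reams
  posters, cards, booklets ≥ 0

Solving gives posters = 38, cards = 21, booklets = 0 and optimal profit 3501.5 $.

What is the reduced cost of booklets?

At the optimum: ink uses 198 of 198 (binding); paper uses 181 of 181 (binding).
Dual feasibility on the basic columns requires 3·y_ink + 2·y_paper = 46, 4·y_ink + 5·y_paper = 83.5.
This yields shadow prices y_ink = 9, y_paper = 9.5.
Reduced cost of booklets: c₃ − yᵀa₃ = 29 − (9·2 + 9.5·2) = 29 − 37 = -8.

-8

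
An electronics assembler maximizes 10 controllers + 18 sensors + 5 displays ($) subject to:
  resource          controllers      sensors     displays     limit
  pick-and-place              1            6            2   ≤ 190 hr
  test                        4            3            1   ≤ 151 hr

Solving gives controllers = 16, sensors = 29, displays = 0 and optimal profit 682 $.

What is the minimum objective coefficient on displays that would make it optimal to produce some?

6

At the optimum: pick-and-place uses 190 of 190 (binding); test uses 151 of 151 (binding).
From A_Bᵀ y = c: 1·y_pick-and-place + 4·y_test = 10; 6·y_pick-and-place + 3·y_test = 18.
Solving: y_pick-and-place = 2, y_test = 2.
displays enters the basis when its profit ≥ yᵀa₃ = 2·2 + 2·1 = 6.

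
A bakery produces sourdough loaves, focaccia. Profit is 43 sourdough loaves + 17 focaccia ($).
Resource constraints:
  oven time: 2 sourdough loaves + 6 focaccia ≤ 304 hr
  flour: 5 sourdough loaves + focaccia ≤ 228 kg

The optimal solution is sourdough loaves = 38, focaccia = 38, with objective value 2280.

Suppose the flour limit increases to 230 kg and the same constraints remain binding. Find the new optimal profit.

2296

At the optimum: oven time uses 304 of 304 (binding); flour uses 228 of 228 (binding).
From A_Bᵀ y = c: 2·y_oven time + 5·y_flour = 43; 6·y_oven time + 1·y_flour = 17.
This yields shadow prices y_oven time = 1.5, y_flour = 8.
Δz = y_flour·Δb = 8 × (2) = 16, so new z* = 2280 + 16 = 2296.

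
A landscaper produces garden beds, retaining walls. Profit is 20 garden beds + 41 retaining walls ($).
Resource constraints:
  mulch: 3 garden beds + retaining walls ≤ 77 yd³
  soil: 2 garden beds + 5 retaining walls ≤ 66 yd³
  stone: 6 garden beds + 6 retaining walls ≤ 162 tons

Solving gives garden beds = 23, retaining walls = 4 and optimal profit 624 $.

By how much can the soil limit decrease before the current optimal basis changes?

6

Binding constraints: soil, stone. The basis is B = [[2,5],[6,6]] with det -18.
Per unit decrease in soil, x* moves by d = (0.3333, -0.3333).
The basis stays optimal until mulch becomes binding; allowable decrease = 6 yd³.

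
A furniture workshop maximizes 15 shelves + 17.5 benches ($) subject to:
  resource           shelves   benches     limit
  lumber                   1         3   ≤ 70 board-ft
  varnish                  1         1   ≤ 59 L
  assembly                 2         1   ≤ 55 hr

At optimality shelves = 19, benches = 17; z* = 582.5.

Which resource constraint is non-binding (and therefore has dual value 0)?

lumber: 70/70 (binding)
varnish: 36/59 (slack 23)
assembly: 55/55 (binding)
By complementary slackness, a constraint with positive slack has shadow price 0 → varnish.

varnish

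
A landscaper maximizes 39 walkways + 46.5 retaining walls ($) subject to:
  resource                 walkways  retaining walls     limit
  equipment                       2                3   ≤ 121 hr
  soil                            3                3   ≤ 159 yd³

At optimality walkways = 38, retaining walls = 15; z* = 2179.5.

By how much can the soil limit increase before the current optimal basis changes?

Binding constraints: equipment, soil. The basis is B = [[2,3],[3,3]] with det -3.
Per unit increase in soil, x* moves by d = (1, -0.6667).
The basis stays optimal until retaining walls reaches 0; allowable increase = 22.5 yd³.

22.5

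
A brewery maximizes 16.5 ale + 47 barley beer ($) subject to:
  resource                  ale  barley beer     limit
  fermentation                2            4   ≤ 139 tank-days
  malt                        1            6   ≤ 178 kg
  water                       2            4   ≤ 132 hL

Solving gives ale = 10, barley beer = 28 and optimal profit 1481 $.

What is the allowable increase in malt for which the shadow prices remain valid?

Binding constraints: malt, water. The basis is B = [[1,6],[2,4]] with det -8.
Per unit increase in malt, x* moves by d = (-0.5, 0.25).
The basis stays optimal until ale reaches 0; allowable increase = 20 kg.

20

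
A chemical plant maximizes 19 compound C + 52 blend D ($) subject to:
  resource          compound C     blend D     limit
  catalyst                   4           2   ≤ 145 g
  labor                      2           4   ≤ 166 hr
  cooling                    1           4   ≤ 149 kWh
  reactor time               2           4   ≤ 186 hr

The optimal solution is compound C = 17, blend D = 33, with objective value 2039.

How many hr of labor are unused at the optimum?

labor used = 2·17 + 4·33 = 166; slack = 166 − 166 = 0.

0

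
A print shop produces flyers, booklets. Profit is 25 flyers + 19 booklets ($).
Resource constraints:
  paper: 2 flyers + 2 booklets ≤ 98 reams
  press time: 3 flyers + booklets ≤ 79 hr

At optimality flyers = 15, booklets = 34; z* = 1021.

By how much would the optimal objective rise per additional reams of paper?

8

At the optimum: paper uses 98 of 98 (binding); press time uses 79 of 79 (binding).
The binding rows give the dual system: 2·y_paper + 3·y_press time = 25 and 2·y_paper + 1·y_press time = 19.
→ y_paper = 8 and y_press time = 3.
Shadow price of paper = 8.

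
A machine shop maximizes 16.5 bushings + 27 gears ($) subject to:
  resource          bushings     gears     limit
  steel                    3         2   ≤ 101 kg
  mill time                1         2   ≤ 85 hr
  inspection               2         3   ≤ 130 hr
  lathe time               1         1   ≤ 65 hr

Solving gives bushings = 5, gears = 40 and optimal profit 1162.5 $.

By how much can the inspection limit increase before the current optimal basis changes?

1.5

Binding constraints: mill time, inspection. The basis is B = [[1,2],[2,3]] with det -1.
Per unit increase in inspection, x* moves by d = (2, -1).
The basis stays optimal until steel becomes binding; allowable increase = 1.5 hr.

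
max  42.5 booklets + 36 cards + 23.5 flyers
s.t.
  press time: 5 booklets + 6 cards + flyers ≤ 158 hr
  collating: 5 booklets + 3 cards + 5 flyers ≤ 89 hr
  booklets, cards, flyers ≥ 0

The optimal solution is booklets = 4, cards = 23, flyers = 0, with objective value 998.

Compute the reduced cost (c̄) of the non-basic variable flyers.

-5

Both press time and collating are binding at x*.
The binding rows give the dual system: 5·y_press time + 5·y_collating = 42.5 and 6·y_press time + 3·y_collating = 36.
This yields shadow prices y_press time = 3.5, y_collating = 5.
Reduced cost of flyers: c₃ − yᵀa₃ = 23.5 − (3.5·1 + 5·5) = 23.5 − 28.5 = -5.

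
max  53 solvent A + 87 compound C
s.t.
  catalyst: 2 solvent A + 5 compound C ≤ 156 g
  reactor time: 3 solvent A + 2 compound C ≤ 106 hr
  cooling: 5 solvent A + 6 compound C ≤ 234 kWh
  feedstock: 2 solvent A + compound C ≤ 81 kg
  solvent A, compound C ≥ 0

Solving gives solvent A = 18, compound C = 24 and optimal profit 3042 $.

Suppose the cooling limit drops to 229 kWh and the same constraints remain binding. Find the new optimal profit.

3007

At the optimum: catalyst uses 156 of 156 (binding); reactor time uses 102 of 106 (slack = 4); cooling uses 234 of 234 (binding); feedstock uses 60 of 81 (slack = 21).
By complementary slackness, y = 0 for the non-binding constraints.
From A_Bᵀ y = c: 2·y_catalyst + 5·y_cooling = 53; 5·y_catalyst + 6·y_cooling = 87.
Solving: y_catalyst = 9, y_cooling = 7.
Δz = y_cooling·Δb = 7 × (-5) = -35, so new z* = 3042 − 35 = 3007.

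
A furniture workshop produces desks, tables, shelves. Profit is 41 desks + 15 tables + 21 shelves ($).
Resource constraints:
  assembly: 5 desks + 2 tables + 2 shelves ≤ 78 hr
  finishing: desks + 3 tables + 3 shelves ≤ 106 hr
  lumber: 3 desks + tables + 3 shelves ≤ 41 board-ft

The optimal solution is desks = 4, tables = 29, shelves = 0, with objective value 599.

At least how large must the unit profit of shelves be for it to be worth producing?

At the optimum: assembly uses 78 of 78 (binding); finishing uses 91 of 106 (slack = 15); lumber uses 41 of 41 (binding).
By complementary slackness, y = 0 for the non-binding constraint.
The binding rows give the dual system: 5·y_assembly + 3·y_lumber = 41 and 2·y_assembly + 1·y_lumber = 15.
→ y_assembly = 4 and y_lumber = 7.
shelves enters the basis when its profit ≥ yᵀa₃ = 4·2 + 7·3 = 29.

29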